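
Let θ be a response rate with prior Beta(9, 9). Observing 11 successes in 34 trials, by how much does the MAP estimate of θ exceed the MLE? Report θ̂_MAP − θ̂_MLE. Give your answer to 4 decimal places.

MAP − MLE = 0.0565

Posterior is Beta(20, 32); MAP = (20−1)/(52−2) = 19/50 ≈ 0.38000.
MLE ignores the prior: θ̂_MLE = k/n = 11/34 ≈ 0.32353.
Difference = 19/50 − 11/34 = 24/425 ≈ 0.0565.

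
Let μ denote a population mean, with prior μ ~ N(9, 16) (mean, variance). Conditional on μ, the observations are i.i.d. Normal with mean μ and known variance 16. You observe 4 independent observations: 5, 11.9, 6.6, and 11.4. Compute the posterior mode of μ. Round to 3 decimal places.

μ̂_MAP = 8.780

n = 4; x̄ = (5 + 11.9 + 6.6 + 11.4)/4 = 34.9/4 = 8.725.
For a Normal prior and Normal likelihood with known variance, the posterior is Normal; its mode equals its mean, the precision-weighted average.
Prior precision 1/σ₀² = 1/16 = 0.0625; data precision n/σ² = 4/16 = 0.25.
μ̂ = (0.0625·9 + 0.25·8.725) / (0.0625 + 0.25) = 2.74375/0.3125 = 8.780.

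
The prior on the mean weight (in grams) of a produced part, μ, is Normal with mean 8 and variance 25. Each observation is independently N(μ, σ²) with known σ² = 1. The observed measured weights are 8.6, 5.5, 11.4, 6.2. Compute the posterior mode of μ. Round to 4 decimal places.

μ̂_MAP = 7.9257

n = 4; x̄ = (8.6 + 5.5 + 11.4 + 6.2)/4 = 31.7/4 = 7.925.
For a Normal prior and Normal likelihood with known variance, the posterior is Normal; its mode equals its mean, the precision-weighted average.
Prior precision 1/σ₀² = 1/25 = 0.04; data precision n/σ² = 4/1 = 4.
μ̂ = (0.04·8 + 4·7.925) / (0.04 + 4) = 32.02/4.04 = 1601/202 ≈ 7.9257.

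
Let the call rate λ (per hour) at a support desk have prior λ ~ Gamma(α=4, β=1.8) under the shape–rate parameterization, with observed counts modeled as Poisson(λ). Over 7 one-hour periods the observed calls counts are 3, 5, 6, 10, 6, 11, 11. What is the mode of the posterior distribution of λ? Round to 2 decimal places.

λ̂_MAP = 6.25

Σxᵢ = 3+5+6+10+6+11+11 = 52, with n = 7.
Posterior ∝ λ^3e^(−1.8λ) · λ^52e^(−7λ) = λ^55e^(−8.8λ), i.e. Gamma(shape=56, rate=8.8).
The mode of a Gamma(a, b) with a ≥ 1 (shape–rate) is (a−1)/b = 55/8.8 ≈ 6.25.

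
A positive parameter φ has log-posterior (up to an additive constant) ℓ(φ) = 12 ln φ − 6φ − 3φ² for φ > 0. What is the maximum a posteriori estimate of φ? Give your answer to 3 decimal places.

ℓ'(φ) = 12/φ − 6 − 6φ. Setting this to zero and multiplying by φ: 6φ² + 6φ − 12 = 0.
φ = (−6 + √(6² + 4·6·12)) / (2·6) = (−6 + √324) / 12 = (−6 + 18)/12 = 1.
ℓ''(φ) = −12/φ² − 6 < 0, confirming a maximum.

φ̂_MAP = 1.000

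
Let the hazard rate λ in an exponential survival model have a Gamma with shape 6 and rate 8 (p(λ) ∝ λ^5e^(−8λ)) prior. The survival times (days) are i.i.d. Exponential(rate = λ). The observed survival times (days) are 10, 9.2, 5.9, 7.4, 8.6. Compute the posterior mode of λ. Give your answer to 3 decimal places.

The Exponential(rate=λ) likelihood is ∝ λ^n e^(−λΣtᵢ). Here n = 5 and Σtᵢ = 10 + 9.2 + 5.9 + 7.4 + 8.6 = 41.1.
Posterior ∝ λ^5e^(−8λ) · λ^5e^(−41.1λ) = λ^10e^(−49.1λ), i.e. Gamma(11, 49.1).
Mode = (a−1)/b = 10/49.1 ≈ 0.204.

λ̂_MAP = 0.204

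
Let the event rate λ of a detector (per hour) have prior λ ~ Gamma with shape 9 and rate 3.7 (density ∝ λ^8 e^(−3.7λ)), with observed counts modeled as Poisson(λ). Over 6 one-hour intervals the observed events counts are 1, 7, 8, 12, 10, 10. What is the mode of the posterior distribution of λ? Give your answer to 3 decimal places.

λ̂_MAP = 5.773

Σxᵢ = 1+7+8+12+10+10 = 48, with n = 6.
Posterior ∝ λ^8e^(−3.7λ) · λ^48e^(−6λ) = λ^56e^(−9.7λ), i.e. Gamma(shape=57, rate=9.7).
The mode of a Gamma(a, b) with a ≥ 1 (shape–rate) is (a−1)/b = 56/9.7 ≈ 5.773.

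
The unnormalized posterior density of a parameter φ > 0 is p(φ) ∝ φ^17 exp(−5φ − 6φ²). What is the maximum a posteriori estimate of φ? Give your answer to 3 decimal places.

ℓ'(φ) = 17/φ − 5 − 12φ. Setting this to zero and multiplying by φ: 12φ² + 5φ − 17 = 0.
φ = (−5 + √(5² + 4·12·17)) / (2·12) = (−5 + √841) / 24 = (−5 + 29)/24 = 1.
ℓ''(φ) = −17/φ² − 12 < 0, confirming a maximum.

φ̂_MAP = 1.000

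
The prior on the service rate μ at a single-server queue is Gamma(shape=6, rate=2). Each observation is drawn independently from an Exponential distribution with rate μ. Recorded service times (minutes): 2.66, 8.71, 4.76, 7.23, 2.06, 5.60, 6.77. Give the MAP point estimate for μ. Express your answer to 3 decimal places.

μ̂_MAP = 0.302

The Exponential(rate=μ) likelihood is ∝ μ^n e^(−μΣtᵢ). Here n = 7 and Σtᵢ = 2.66 + 8.71 + 4.76 + 7.23 + 2.06 + 5.60 + 6.77 = 37.79.
Posterior ∝ μ^5e^(−2μ) · μ^7e^(−37.79μ) = μ^12e^(−39.79μ), i.e. Gamma(13, 39.79).
Mode = (a−1)/b = 12/39.79 ≈ 0.302.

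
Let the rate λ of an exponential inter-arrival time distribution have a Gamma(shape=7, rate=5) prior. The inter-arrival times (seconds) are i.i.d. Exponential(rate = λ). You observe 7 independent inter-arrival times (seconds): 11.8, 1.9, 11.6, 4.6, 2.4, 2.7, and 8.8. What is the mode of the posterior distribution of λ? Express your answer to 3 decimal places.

The Exponential(rate=λ) likelihood is ∝ λ^n e^(−λΣtᵢ). Here n = 7 and Σtᵢ = 11.8 + 1.9 + 11.6 + 4.6 + 2.4 + 2.7 + 8.8 = 43.8.
Posterior ∝ λ^6e^(−5λ) · λ^7e^(−43.8λ) = λ^13e^(−48.8λ), i.e. Gamma(14, 48.8).
Mode = (a−1)/b = 13/48.8 ≈ 0.266.

λ̂_MAP = 0.266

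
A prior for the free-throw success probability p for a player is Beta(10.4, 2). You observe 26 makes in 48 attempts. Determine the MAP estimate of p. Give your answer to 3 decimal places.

p̂_MAP = 0.606

Prior: Beta(10.4, 2).
Data: 26 successes in 48 trials. The binomial likelihood contributes p^26(1−p)^22, so the posterior is Beta(10.4+26, 2+22) = Beta(36.4, 24).
For Beta(a, b) with a, b > 1 the mode is (a−1)/(a+b−2) = 35.4/58.4 ≈ 0.606.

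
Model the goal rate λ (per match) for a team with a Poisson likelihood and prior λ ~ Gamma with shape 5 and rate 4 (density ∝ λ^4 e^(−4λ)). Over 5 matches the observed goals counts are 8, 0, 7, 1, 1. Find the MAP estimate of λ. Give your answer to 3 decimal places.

Σxᵢ = 8+0+7+1+1 = 17, with n = 5.
Posterior ∝ λ^4e^(−4λ) · λ^17e^(−5λ) = λ^21e^(−9λ), i.e. Gamma(shape=22, rate=9).
The mode of a Gamma(a, b) with a ≥ 1 (shape–rate) is (a−1)/b = 21/9 ≈ 2.333.

λ̂_MAP = 2.333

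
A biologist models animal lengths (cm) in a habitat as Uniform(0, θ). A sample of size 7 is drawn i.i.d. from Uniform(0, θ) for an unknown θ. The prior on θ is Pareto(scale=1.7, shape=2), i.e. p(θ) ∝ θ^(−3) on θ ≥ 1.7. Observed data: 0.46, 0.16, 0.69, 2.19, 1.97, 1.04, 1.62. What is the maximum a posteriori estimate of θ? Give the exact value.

The Uniform(0, θ) likelihood is θ^(−n) for θ ≥ max(xᵢ), zero otherwise. Here max(xᵢ) = 2.19.
Posterior ∝ θ^(−3) · θ^(−7) = θ^(−10) on θ ≥ max(1.7, 2.19) = 2.19.
This density is strictly decreasing in θ, so the posterior mode lies at the lower boundary of the support.

θ̂_MAP = 2.19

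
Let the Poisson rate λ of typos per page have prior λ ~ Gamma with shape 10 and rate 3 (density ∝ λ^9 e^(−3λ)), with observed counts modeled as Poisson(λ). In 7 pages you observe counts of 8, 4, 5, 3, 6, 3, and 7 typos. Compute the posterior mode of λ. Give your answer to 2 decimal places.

Σxᵢ = 8+4+5+3+6+3+7 = 36, with n = 7.
Posterior ∝ λ^9e^(−3λ) · λ^36e^(−7λ) = λ^45e^(−10λ), i.e. Gamma(shape=46, rate=10).
The mode of a Gamma(a, b) with a ≥ 1 (shape–rate) is (a−1)/b = 45/10 ≈ 4.50.

λ̂_MAP = 4.50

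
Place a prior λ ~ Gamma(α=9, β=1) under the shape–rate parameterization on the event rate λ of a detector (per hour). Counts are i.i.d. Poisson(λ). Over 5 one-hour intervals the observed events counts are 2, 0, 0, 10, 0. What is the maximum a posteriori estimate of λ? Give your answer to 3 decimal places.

Σxᵢ = 2+0+0+10+0 = 12, with n = 5.
Posterior ∝ λ^8e^(−1λ) · λ^12e^(−5λ) = λ^20e^(−6λ), i.e. Gamma(shape=21, rate=6).
The mode of a Gamma(a, b) with a ≥ 1 (shape–rate) is (a−1)/b = 20/6 ≈ 3.333.

λ̂_MAP = 3.333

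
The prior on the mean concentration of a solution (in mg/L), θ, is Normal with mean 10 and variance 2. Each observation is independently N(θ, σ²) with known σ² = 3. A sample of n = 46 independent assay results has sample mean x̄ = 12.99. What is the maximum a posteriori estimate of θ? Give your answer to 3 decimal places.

n = 46, x̄ = 12.99.
For a Normal prior and Normal likelihood with known variance, the posterior is Normal; its mode equals its mean, the precision-weighted average.
Prior precision 1/σ₀² = 1/2 = 0.5; data precision n/σ² = 46/3.
θ̂ = (0.5·10 + (46/3)·12.99) / (0.5 + 46/3) = 204.18/(95/6) = 30627/2375 ≈ 12.896.

θ̂_MAP = 12.896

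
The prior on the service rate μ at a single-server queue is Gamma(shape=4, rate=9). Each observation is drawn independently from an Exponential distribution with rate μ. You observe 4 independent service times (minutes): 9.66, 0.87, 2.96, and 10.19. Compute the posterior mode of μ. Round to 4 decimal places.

The Exponential(rate=μ) likelihood is ∝ μ^n e^(−μΣtᵢ). Here n = 4 and Σtᵢ = 9.66 + 0.87 + 2.96 + 10.19 = 23.68.
Posterior ∝ μ^3e^(−9μ) · μ^4e^(−23.68μ) = μ^7e^(−32.68μ), i.e. Gamma(8, 32.68).
Mode = (a−1)/b = 7/32.68 ≈ 0.2142.

μ̂_MAP = 0.2142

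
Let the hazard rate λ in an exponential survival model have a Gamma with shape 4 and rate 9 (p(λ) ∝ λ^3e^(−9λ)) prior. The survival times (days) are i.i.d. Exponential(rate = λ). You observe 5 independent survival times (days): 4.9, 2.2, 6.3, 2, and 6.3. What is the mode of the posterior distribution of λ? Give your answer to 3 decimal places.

The Exponential(rate=λ) likelihood is ∝ λ^n e^(−λΣtᵢ). Here n = 5 and Σtᵢ = 4.9 + 2.2 + 6.3 + 2 + 6.3 = 21.7.
Posterior ∝ λ^3e^(−9λ) · λ^5e^(−21.7λ) = λ^8e^(−30.7λ), i.e. Gamma(9, 30.7).
Mode = (a−1)/b = 8/30.7 ≈ 0.261.

λ̂_MAP = 0.261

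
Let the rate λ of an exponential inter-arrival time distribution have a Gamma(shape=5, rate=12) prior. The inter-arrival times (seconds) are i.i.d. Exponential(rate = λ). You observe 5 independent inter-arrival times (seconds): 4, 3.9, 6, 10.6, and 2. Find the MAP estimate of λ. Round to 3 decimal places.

The Exponential(rate=λ) likelihood is ∝ λ^n e^(−λΣtᵢ). Here n = 5 and Σtᵢ = 4 + 3.9 + 6 + 10.6 + 2 = 26.5.
Posterior ∝ λ^4e^(−12λ) · λ^5e^(−26.5λ) = λ^9e^(−38.5λ), i.e. Gamma(10, 38.5).
Mode = (a−1)/b = 9/38.5 ≈ 0.234.

λ̂_MAP = 0.234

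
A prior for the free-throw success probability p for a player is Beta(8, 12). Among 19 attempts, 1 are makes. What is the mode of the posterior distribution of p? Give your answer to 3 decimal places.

Prior: Beta(8, 12).
Data: 1 success in 19 trials. The binomial likelihood contributes p(1−p)^18, so the posterior is Beta(8+1, 12+18) = Beta(9, 30).
For Beta(a, b) with a, b > 1 the mode is (a−1)/(a+b−2) = 8/37 ≈ 0.216.

p̂_MAP = 0.216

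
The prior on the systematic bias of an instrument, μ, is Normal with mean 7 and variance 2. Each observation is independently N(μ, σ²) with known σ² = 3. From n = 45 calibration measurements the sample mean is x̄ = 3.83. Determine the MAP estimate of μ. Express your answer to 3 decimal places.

μ̂_MAP = 3.932

n = 45, x̄ = 3.83.
For a Normal prior and Normal likelihood with known variance, the posterior is Normal; its mode equals its mean, the precision-weighted average.
Prior precision 1/σ₀² = 1/2 = 0.5; data precision n/σ² = 45/3 = 15.
μ̂ = (0.5·7 + 15·3.83) / (0.5 + 15) = 60.95/15.5 = 1219/310 ≈ 3.932.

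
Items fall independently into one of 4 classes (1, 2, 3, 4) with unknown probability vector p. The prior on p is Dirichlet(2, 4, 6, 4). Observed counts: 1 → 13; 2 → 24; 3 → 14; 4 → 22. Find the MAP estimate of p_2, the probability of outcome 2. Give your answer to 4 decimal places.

MAP estimate: 0.3176

The posterior is Dirichlet(αᵢ + nᵢ) = Dirichlet(15, 28, 20, 26).
For a Dirichlet(a₁,…,a_K) with all aᵢ > 1, the mode has j-th component (aⱼ − 1)/(Σaᵢ − K).
Here Σaᵢ = 89 and K = 4, so p_2 = (28 − 1)/(89 − 4) = 27/85 ≈ 0.3176.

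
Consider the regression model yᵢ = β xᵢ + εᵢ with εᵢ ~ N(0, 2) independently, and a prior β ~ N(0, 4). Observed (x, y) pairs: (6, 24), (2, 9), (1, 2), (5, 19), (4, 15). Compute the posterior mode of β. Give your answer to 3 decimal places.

β̂_MAP = 3.867

log p(β | y) = −Σ(yᵢ − βxᵢ)²/(2·2) − β²/(2·4) + const.
Setting the derivative to zero: Σxᵢ(yᵢ − βxᵢ)/2 − β/4 = 0, so β = Σxᵢyᵢ / (Σxᵢ² + σ²/τ²).
Σxᵢyᵢ = 6·24 + 2·9 + 1·2 + 5·19 + 4·15 = 319; Σxᵢ² = 82; σ²/τ² = 0.5.
β̂_MAP = 319 / (82 + 0.5) = 319/82.5 ≈ 3.867.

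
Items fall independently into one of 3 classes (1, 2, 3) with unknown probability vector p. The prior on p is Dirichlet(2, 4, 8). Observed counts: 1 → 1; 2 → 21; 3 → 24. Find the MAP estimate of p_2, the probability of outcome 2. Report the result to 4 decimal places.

The posterior is Dirichlet(αᵢ + nᵢ) = Dirichlet(3, 25, 32).
For a Dirichlet(a₁,…,a_K) with all aᵢ > 1, the mode has j-th component (aⱼ − 1)/(Σaᵢ − K).
Here Σaᵢ = 60 and K = 3, so p_2 = (25 − 1)/(60 − 3) = 24/57 ≈ 0.4211.

MAP estimate: 0.4211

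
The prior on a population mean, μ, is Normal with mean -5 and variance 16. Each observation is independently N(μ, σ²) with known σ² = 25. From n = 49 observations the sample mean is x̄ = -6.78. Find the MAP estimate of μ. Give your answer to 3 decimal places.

μ̂_MAP = -6.725

n = 49, x̄ = -6.78.
For a Normal prior and Normal likelihood with known variance, the posterior is Normal; its mode equals its mean, the precision-weighted average.
Prior precision 1/σ₀² = 1/16 = 0.0625; data precision n/σ² = 49/25 = 1.96.
μ̂ = (0.0625·(-5) + 1.96·(-6.78)) / (0.0625 + 1.96) = (-13.6013)/2.0225 = -136013/20225 ≈ -6.725.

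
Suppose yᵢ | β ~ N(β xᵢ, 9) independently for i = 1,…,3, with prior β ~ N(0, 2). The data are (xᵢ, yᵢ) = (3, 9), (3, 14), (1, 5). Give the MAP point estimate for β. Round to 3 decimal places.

log p(β | y) = −Σ(yᵢ − βxᵢ)²/(2·9) − β²/(2·2) + const.
Setting the derivative to zero: Σxᵢ(yᵢ − βxᵢ)/9 − β/2 = 0, so β = Σxᵢyᵢ / (Σxᵢ² + σ²/τ²).
Σxᵢyᵢ = 3·9 + 3·14 + 1·5 = 74; Σxᵢ² = 19; σ²/τ² = 4.5.
β̂_MAP = 74 / (19 + 4.5) = 74/23.5 ≈ 3.149.

β̂_MAP = 3.149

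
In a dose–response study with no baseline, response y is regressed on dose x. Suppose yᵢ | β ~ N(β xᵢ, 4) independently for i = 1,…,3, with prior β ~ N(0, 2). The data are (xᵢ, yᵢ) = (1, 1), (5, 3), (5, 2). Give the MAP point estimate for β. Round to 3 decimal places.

β̂_MAP = 0.491

log p(β | y) = −Σ(yᵢ − βxᵢ)²/(2·4) − β²/(2·2) + const.
Setting the derivative to zero: Σxᵢ(yᵢ − βxᵢ)/4 − β/2 = 0, so β = Σxᵢyᵢ / (Σxᵢ² + σ²/τ²).
Σxᵢyᵢ = 1·1 + 5·3 + 5·2 = 26; Σxᵢ² = 51; σ²/τ² = 2.
β̂_MAP = 26 / (51 + 2) = 26/53 ≈ 0.491.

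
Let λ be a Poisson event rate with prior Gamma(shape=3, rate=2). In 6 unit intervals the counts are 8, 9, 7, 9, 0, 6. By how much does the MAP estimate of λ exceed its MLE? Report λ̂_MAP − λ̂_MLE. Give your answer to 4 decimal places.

MAP − MLE = -1.3750

Σxᵢ = 39. Posterior is Gamma(42, 8); MAP = (42−1)/8 = 41/8 ≈ 5.12500.
MLE = x̄ = 39/6 ≈ 6.50000.
Difference = 41/8 − 39/6 = -11/8 ≈ -1.3750.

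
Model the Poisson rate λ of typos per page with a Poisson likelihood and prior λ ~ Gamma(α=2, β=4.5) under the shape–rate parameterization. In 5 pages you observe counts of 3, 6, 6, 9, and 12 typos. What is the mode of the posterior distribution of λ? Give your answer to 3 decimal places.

Σxᵢ = 3+6+6+9+12 = 36, with n = 5.
Posterior ∝ λe^(−4.5λ) · λ^36e^(−5λ) = λ^37e^(−9.5λ), i.e. Gamma(shape=38, rate=9.5).
The mode of a Gamma(a, b) with a ≥ 1 (shape–rate) is (a−1)/b = 37/9.5 ≈ 3.895.

λ̂_MAP = 3.895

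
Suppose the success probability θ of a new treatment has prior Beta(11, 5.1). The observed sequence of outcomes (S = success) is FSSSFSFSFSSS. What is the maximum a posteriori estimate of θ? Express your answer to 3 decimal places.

Prior: Beta(11, 5.1).
Data: 8 successes in 12 trials (from the sequence). The binomial likelihood contributes θ^8(1−θ)^4, so the posterior is Beta(11+8, 5.1+4) = Beta(19, 9.1).
For Beta(a, b) with a, b > 1 the mode is (a−1)/(a+b−2) = 18/26.1 ≈ 0.690.

θ̂_MAP = 0.690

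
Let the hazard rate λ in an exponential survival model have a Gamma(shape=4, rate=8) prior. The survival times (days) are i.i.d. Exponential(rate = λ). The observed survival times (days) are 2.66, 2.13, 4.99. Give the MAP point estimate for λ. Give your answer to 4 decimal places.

The Exponential(rate=λ) likelihood is ∝ λ^n e^(−λΣtᵢ). Here n = 3 and Σtᵢ = 2.66 + 2.13 + 4.99 = 9.78.
Posterior ∝ λ^3e^(−8λ) · λ^3e^(−9.78λ) = λ^6e^(−17.78λ), i.e. Gamma(7, 17.78).
Mode = (a−1)/b = 6/17.78 ≈ 0.3375.

λ̂_MAP = 0.3375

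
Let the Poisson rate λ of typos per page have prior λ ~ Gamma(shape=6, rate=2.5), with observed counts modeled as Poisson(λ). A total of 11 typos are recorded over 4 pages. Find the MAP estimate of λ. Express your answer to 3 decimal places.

λ̂_MAP = 2.462

Σxᵢ = 11, n = 4.
Posterior ∝ λ^5e^(−2.5λ) · λ^11e^(−4λ) = λ^16e^(−6.5λ), i.e. Gamma(shape=17, rate=6.5).
The mode of a Gamma(a, b) with a ≥ 1 (shape–rate) is (a−1)/b = 16/6.5 ≈ 2.462.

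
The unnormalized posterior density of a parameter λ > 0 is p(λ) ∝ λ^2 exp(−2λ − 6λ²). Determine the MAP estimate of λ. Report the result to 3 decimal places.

λ̂_MAP = 0.333

ℓ'(λ) = 2/λ − 2 − 12λ. Setting this to zero and multiplying by λ: 12λ² + 2λ − 2 = 0.
λ = (−2 + √(2² + 4·12·2)) / (2·12) = (−2 + √100) / 24 = (−2 + 10)/24 = 1/3.
ℓ''(λ) = −2/λ² − 12 < 0, confirming a maximum.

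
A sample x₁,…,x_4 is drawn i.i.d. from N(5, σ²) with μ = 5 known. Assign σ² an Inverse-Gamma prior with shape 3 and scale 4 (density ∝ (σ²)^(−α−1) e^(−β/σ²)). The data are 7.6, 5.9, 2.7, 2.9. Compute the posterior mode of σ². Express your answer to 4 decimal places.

Sum of squared deviations about the known mean: SS = (7.6−5)² + (5.9−5)² + (2.7−5)² + (2.9−5)² = 17.27.
The Normal likelihood contributes (σ²)^(−n/2) exp(−SS/(2σ²)), so the posterior is Inverse-Gamma(α + n/2, β + SS/2) = Inverse-Gamma(5, 12.635).
The mode of Inverse-Gamma(a, b) is b/(a+1) = 12.635/6 ≈ 2.1058.

σ̂²_MAP = 2.1058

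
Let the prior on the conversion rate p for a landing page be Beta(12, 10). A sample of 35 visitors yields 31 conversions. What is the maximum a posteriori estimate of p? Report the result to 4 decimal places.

Prior: Beta(12, 10).
Data: 31 successes in 35 trials. The binomial likelihood contributes p^31(1−p)^4, so the posterior is Beta(12+31, 10+4) = Beta(43, 14).
For Beta(a, b) with a, b > 1 the mode is (a−1)/(a+b−2) = 42/55 ≈ 0.7636.

p̂_MAP = 0.7636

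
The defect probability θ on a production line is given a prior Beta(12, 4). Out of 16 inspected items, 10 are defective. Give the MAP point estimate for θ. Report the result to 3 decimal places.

Prior: Beta(12, 4).
Data: 10 successes in 16 trials. The binomial likelihood contributes θ^10(1−θ)^6, so the posterior is Beta(12+10, 4+6) = Beta(22, 10).
For Beta(a, b) with a, b > 1 the mode is (a−1)/(a+b−2) = 21/30 ≈ 0.700.

θ̂_MAP = 0.700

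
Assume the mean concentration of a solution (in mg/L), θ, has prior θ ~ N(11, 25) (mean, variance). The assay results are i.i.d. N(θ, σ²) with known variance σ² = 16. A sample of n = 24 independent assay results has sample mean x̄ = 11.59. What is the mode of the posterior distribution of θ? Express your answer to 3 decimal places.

n = 24, x̄ = 11.59.
For a Normal prior and Normal likelihood with known variance, the posterior is Normal; its mode equals its mean, the precision-weighted average.
Prior precision 1/σ₀² = 1/25 = 0.04; data precision n/σ² = 24/16 = 1.5.
θ̂ = (0.04·11 + 1.5·11.59) / (0.04 + 1.5) = 17.825/1.54 = 3565/308 ≈ 11.575.

θ̂_MAP = 11.575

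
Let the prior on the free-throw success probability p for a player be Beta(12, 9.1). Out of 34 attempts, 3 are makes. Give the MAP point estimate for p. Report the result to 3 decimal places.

p̂_MAP = 0.264

Prior: Beta(12, 9.1).
Data: 3 successes in 34 trials. The binomial likelihood contributes p^3(1−p)^31, so the posterior is Beta(12+3, 9.1+31) = Beta(15, 40.1).
For Beta(a, b) with a, b > 1 the mode is (a−1)/(a+b−2) = 14/53.1 ≈ 0.264.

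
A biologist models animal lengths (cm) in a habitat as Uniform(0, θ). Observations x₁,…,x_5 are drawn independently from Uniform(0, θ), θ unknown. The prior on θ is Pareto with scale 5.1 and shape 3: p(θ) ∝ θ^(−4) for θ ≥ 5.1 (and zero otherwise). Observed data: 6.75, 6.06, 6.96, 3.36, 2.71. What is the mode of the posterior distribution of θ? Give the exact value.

The Uniform(0, θ) likelihood is θ^(−n) for θ ≥ max(xᵢ), zero otherwise. Here max(xᵢ) = 6.96.
Posterior ∝ θ^(−4) · θ^(−5) = θ^(−9) on θ ≥ max(5.1, 6.96) = 6.96.
This density is strictly decreasing in θ, so the posterior mode lies at the lower boundary of the support.

θ̂_MAP = 6.96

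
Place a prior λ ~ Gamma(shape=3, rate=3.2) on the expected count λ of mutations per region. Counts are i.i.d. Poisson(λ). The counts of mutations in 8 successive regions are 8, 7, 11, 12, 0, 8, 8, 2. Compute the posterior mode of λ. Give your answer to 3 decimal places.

Σxᵢ = 8+7+11+12+0+8+8+2 = 56, with n = 8.
Posterior ∝ λ^2e^(−3.2λ) · λ^56e^(−8λ) = λ^58e^(−11.2λ), i.e. Gamma(shape=59, rate=11.2).
The mode of a Gamma(a, b) with a ≥ 1 (shape–rate) is (a−1)/b = 58/11.2 ≈ 5.179.

λ̂_MAP = 5.179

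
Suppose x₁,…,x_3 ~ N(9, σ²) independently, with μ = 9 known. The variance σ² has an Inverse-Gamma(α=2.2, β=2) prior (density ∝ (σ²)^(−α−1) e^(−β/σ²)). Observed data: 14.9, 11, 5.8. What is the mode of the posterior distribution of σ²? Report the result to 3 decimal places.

Sum of squared deviations about the known mean: SS = (14.9−9)² + (11−9)² + (5.8−9)² = 49.05.
The Normal likelihood contributes (σ²)^(−n/2) exp(−SS/(2σ²)), so the posterior is Inverse-Gamma(α + n/2, β + SS/2) = Inverse-Gamma(3.7, 26.525).
The mode of Inverse-Gamma(a, b) is b/(a+1) = 26.525/4.7 ≈ 5.644.

σ̂²_MAP = 5.644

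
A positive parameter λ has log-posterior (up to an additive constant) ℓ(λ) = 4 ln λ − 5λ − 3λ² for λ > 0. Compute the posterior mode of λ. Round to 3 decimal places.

λ̂_MAP = 0.500

ℓ'(λ) = 4/λ − 5 − 6λ. Setting this to zero and multiplying by λ: 6λ² + 5λ − 4 = 0.
λ = (−5 + √(5² + 4·6·4)) / (2·6) = (−5 + √121) / 12 = (−5 + 11)/12 = 1/2.
ℓ''(λ) = −4/λ² − 6 < 0, confirming a maximum.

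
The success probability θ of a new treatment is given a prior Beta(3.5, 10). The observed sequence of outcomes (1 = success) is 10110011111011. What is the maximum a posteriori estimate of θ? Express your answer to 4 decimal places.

θ̂_MAP = 0.4902

Prior: Beta(3.5, 10).
Data: 10 successes in 14 trials (from the sequence). The binomial likelihood contributes θ^10(1−θ)^4, so the posterior is Beta(3.5+10, 10+4) = Beta(13.5, 14).
For Beta(a, b) with a, b > 1 the mode is (a−1)/(a+b−2) = 12.5/25.5 ≈ 0.4902.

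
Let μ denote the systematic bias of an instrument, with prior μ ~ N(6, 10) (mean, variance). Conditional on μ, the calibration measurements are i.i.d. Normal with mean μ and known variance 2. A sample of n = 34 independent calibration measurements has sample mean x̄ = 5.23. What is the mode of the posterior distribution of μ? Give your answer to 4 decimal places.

μ̂_MAP = 5.2345

n = 34, x̄ = 5.23.
For a Normal prior and Normal likelihood with known variance, the posterior is Normal; its mode equals its mean, the precision-weighted average.
Prior precision 1/σ₀² = 1/10 = 0.1; data precision n/σ² = 34/2 = 17.
μ̂ = (0.1·6 + 17·5.23) / (0.1 + 17) = 89.51/17.1 = 8951/1710 ≈ 5.2345.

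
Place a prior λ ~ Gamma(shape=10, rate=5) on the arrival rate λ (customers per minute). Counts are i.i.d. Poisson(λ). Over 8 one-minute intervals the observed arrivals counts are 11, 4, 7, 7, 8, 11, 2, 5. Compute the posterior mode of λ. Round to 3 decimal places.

λ̂_MAP = 4.923

Σxᵢ = 11+4+7+7+8+11+2+5 = 55, with n = 8.
Posterior ∝ λ^9e^(−5λ) · λ^55e^(−8λ) = λ^64e^(−13λ), i.e. Gamma(shape=65, rate=13).
The mode of a Gamma(a, b) with a ≥ 1 (shape–rate) is (a−1)/b = 64/13 ≈ 4.923.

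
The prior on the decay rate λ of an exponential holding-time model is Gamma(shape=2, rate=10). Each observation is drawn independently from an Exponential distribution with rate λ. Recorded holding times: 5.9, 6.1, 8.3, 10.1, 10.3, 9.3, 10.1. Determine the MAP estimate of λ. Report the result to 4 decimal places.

The Exponential(rate=λ) likelihood is ∝ λ^n e^(−λΣtᵢ). Here n = 7 and Σtᵢ = 5.9 + 6.1 + 8.3 + 10.1 + 10.3 + 9.3 + 10.1 = 60.1.
Posterior ∝ λe^(−10λ) · λ^7e^(−60.1λ) = λ^8e^(−70.1λ), i.e. Gamma(9, 70.1).
Mode = (a−1)/b = 8/70.1 ≈ 0.1141.

λ̂_MAP = 0.1141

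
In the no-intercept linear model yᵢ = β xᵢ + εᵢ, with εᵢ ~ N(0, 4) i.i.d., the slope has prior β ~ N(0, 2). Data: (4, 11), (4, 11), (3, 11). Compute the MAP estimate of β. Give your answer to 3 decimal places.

log p(β | y) = −Σ(yᵢ − βxᵢ)²/(2·4) − β²/(2·2) + const.
Setting the derivative to zero: Σxᵢ(yᵢ − βxᵢ)/4 − β/2 = 0, so β = Σxᵢyᵢ / (Σxᵢ² + σ²/τ²).
Σxᵢyᵢ = 4·11 + 4·11 + 3·11 = 121; Σxᵢ² = 41; σ²/τ² = 2.
β̂_MAP = 121 / (41 + 2) = 121/43 ≈ 2.814.

β̂_MAP = 2.814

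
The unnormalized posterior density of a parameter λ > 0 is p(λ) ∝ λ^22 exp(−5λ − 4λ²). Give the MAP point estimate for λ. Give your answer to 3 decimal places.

λ̂_MAP = 1.375

ℓ'(λ) = 22/λ − 5 − 8λ. Setting this to zero and multiplying by λ: 8λ² + 5λ − 22 = 0.
λ = (−5 + √(5² + 4·8·22)) / (2·8) = (−5 + √729) / 16 = (−5 + 27)/16 = 11/8.
ℓ''(λ) = −22/λ² − 8 < 0, confirming a maximum.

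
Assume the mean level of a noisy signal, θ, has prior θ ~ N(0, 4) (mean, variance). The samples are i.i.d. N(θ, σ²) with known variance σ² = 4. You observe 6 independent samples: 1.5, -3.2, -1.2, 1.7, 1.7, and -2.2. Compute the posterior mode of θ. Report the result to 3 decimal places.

θ̂_MAP = -0.243

n = 6; x̄ = (1.5 + (-3.2) + (-1.2) + 1.7 + 1.7 + (-2.2))/6 = -1.7/6 = -17/60 ≈ -0.2833.
For a Normal prior and Normal likelihood with known variance, the posterior is Normal; its mode equals its mean, the precision-weighted average.
Prior precision 1/σ₀² = 1/4 = 0.25; data precision n/σ² = 6/4 = 1.5.
θ̂ = (0.25·0 + 1.5·(-17/60)) / (0.25 + 1.5) = (-0.425)/1.75 = -17/70 ≈ -0.243.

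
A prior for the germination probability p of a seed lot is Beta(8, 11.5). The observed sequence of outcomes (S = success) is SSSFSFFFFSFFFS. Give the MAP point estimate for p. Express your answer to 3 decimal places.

p̂_MAP = 0.413

Prior: Beta(8, 11.5).
Data: 6 successes in 14 trials (from the sequence). The binomial likelihood contributes p^6(1−p)^8, so the posterior is Beta(8+6, 11.5+8) = Beta(14, 19.5).
For Beta(a, b) with a, b > 1 the mode is (a−1)/(a+b−2) = 13/31.5 ≈ 0.413.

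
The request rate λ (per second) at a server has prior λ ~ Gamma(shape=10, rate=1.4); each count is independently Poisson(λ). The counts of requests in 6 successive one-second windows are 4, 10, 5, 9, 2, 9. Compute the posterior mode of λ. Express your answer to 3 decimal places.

Σxᵢ = 4+10+5+9+2+9 = 39, with n = 6.
Posterior ∝ λ^9e^(−1.4λ) · λ^39e^(−6λ) = λ^48e^(−7.4λ), i.e. Gamma(shape=49, rate=7.4).
The mode of a Gamma(a, b) with a ≥ 1 (shape–rate) is (a−1)/b = 48/7.4 ≈ 6.486.

λ̂_MAP = 6.486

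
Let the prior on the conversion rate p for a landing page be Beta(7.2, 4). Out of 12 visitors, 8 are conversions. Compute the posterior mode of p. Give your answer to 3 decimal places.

p̂_MAP = 0.670

Prior: Beta(7.2, 4).
Data: 8 successes in 12 trials. The binomial likelihood contributes p^8(1−p)^4, so the posterior is Beta(7.2+8, 4+4) = Beta(15.2, 8).
For Beta(a, b) with a, b > 1 the mode is (a−1)/(a+b−2) = 14.2/21.2 ≈ 0.670.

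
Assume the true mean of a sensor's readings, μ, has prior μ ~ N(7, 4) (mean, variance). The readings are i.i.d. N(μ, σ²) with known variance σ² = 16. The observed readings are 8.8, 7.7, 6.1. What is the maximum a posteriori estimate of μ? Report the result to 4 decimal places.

n = 3; x̄ = (8.8 + 7.7 + 6.1)/3 = 22.6/3 = 113/15 ≈ 7.5333.
For a Normal prior and Normal likelihood with known variance, the posterior is Normal; its mode equals its mean, the precision-weighted average.
Prior precision 1/σ₀² = 1/4 = 0.25; data precision n/σ² = 3/16 = 0.1875.
μ̂ = (0.25·7 + 0.1875·(113/15)) / (0.25 + 0.1875) = 3.1625/0.4375 = 253/35 ≈ 7.2286.

μ̂_MAP = 7.2286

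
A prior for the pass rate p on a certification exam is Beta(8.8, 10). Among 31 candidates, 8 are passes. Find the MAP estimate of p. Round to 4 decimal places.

Prior: Beta(8.8, 10).
Data: 8 successes in 31 trials. The binomial likelihood contributes p^8(1−p)^23, so the posterior is Beta(8.8+8, 10+23) = Beta(16.8, 33).
For Beta(a, b) with a, b > 1 the mode is (a−1)/(a+b−2) = 15.8/47.8 ≈ 0.3305.

p̂_MAP = 0.3305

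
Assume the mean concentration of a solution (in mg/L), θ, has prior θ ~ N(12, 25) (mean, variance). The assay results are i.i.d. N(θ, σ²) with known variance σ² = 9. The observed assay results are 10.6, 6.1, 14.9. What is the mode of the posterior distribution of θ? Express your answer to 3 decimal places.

θ̂_MAP = 10.690

n = 3; x̄ = (10.6 + 6.1 + 14.9)/3 = 31.6/3 = 158/15 ≈ 10.5333.
For a Normal prior and Normal likelihood with known variance, the posterior is Normal; its mode equals its mean, the precision-weighted average.
Prior precision 1/σ₀² = 1/25 = 0.04; data precision n/σ² = 3/9 = 1/3.
θ̂ = (0.04·12 + (1/3)·(158/15)) / (0.04 + 1/3) = (898/225)/(28/75) = 449/42 ≈ 10.690.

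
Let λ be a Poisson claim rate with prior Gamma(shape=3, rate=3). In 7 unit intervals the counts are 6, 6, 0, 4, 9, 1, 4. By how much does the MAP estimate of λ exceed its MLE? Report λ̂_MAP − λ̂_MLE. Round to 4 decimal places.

MAP − MLE = -1.0857

Σxᵢ = 30. Posterior is Gamma(33, 10); MAP = (33−1)/10 = 32/10 ≈ 3.20000.
MLE = x̄ = 30/7 ≈ 4.28571.
Difference = 32/10 − 30/7 = -38/35 ≈ -1.0857.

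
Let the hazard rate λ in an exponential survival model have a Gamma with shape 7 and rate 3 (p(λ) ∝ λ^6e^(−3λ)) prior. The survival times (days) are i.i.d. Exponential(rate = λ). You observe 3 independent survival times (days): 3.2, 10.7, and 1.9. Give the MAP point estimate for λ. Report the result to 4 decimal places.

λ̂_MAP = 0.4787

The Exponential(rate=λ) likelihood is ∝ λ^n e^(−λΣtᵢ). Here n = 3 and Σtᵢ = 3.2 + 10.7 + 1.9 = 15.8.
Posterior ∝ λ^6e^(−3λ) · λ^3e^(−15.8λ) = λ^9e^(−18.8λ), i.e. Gamma(10, 18.8).
Mode = (a−1)/b = 9/18.8 ≈ 0.4787.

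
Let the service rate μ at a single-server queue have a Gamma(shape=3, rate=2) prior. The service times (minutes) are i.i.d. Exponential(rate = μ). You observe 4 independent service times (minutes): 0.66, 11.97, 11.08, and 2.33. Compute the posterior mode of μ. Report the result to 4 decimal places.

The Exponential(rate=μ) likelihood is ∝ μ^n e^(−μΣtᵢ). Here n = 4 and Σtᵢ = 0.66 + 11.97 + 11.08 + 2.33 = 26.04.
Posterior ∝ μ^2e^(−2μ) · μ^4e^(−26.04μ) = μ^6e^(−28.04μ), i.e. Gamma(7, 28.04).
Mode = (a−1)/b = 6/28.04 ≈ 0.2140.

μ̂_MAP = 0.2140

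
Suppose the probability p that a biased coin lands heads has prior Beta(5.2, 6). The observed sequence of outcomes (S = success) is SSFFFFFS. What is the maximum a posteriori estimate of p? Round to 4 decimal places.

p̂_MAP = 0.4186

Prior: Beta(5.2, 6).
Data: 3 successes in 8 trials (from the sequence). The binomial likelihood contributes p^3(1−p)^5, so the posterior is Beta(5.2+3, 6+5) = Beta(8.2, 11).
For Beta(a, b) with a, b > 1 the mode is (a−1)/(a+b−2) = 7.2/17.2 ≈ 0.4186.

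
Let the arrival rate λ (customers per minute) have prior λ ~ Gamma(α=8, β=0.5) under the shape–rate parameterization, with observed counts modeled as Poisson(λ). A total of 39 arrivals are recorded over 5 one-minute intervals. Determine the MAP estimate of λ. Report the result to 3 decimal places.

λ̂_MAP = 8.364

Σxᵢ = 39, n = 5.
Posterior ∝ λ^7e^(−0.5λ) · λ^39e^(−5λ) = λ^46e^(−5.5λ), i.e. Gamma(shape=47, rate=5.5).
The mode of a Gamma(a, b) with a ≥ 1 (shape–rate) is (a−1)/b = 46/5.5 ≈ 8.364.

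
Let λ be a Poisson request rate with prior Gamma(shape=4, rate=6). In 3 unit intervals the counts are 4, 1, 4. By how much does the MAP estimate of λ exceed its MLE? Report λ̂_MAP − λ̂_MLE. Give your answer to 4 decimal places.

MAP − MLE = -1.6667

Σxᵢ = 9. Posterior is Gamma(13, 9); MAP = (13−1)/9 = 12/9 ≈ 1.33333.
MLE = x̄ = 9/3 ≈ 3.00000.
Difference = 12/9 − 9/3 = -5/3 ≈ -1.6667.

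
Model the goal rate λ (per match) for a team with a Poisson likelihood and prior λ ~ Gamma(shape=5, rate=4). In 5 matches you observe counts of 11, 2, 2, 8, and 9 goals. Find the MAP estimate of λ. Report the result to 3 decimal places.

λ̂_MAP = 4.000

Σxᵢ = 11+2+2+8+9 = 32, with n = 5.
Posterior ∝ λ^4e^(−4λ) · λ^32e^(−5λ) = λ^36e^(−9λ), i.e. Gamma(shape=37, rate=9).
The mode of a Gamma(a, b) with a ≥ 1 (shape–rate) is (a−1)/b = 36/9 ≈ 4.000.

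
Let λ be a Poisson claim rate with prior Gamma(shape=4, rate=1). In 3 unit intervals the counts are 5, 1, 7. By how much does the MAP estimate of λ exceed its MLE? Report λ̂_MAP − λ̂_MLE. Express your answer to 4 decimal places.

Σxᵢ = 13. Posterior is Gamma(17, 4); MAP = (17−1)/4 = 16/4 ≈ 4.00000.
MLE = x̄ = 13/3 ≈ 4.33333.
Difference = 16/4 − 13/3 = -1/3 ≈ -0.3333.

MAP − MLE = -0.3333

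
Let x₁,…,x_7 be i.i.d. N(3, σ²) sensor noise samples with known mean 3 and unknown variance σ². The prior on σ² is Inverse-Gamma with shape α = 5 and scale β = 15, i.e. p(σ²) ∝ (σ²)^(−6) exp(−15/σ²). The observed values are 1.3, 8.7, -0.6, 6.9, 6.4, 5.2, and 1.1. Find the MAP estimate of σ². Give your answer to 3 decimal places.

Sum of squared deviations about the known mean: SS = (1.3−3)² + (8.7−3)² + (-0.6−3)² + (6.9−3)² + (6.4−3)² + (5.2−3)² + (1.1−3)² = 83.56.
The Normal likelihood contributes (σ²)^(−n/2) exp(−SS/(2σ²)), so the posterior is Inverse-Gamma(α + n/2, β + SS/2) = Inverse-Gamma(8.5, 56.78).
The mode of Inverse-Gamma(a, b) is b/(a+1) = 56.78/9.5 ≈ 5.977.

σ̂²_MAP = 5.977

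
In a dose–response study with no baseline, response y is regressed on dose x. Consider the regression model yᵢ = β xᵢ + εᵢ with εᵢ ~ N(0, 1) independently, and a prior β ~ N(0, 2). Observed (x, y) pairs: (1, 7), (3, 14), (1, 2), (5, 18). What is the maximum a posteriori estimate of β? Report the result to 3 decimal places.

β̂_MAP = 3.863

log p(β | y) = −Σ(yᵢ − βxᵢ)²/(2·1) − β²/(2·2) + const.
Setting the derivative to zero: Σxᵢ(yᵢ − βxᵢ)/1 − β/2 = 0, so β = Σxᵢyᵢ / (Σxᵢ² + σ²/τ²).
Σxᵢyᵢ = 1·7 + 3·14 + 1·2 + 5·18 = 141; Σxᵢ² = 36; σ²/τ² = 0.5.
β̂_MAP = 141 / (36 + 0.5) = 141/36.5 ≈ 3.863.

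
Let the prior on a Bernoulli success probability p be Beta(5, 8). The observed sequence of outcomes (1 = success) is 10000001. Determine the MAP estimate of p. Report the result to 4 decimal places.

p̂_MAP = 0.3158

Prior: Beta(5, 8).
Data: 2 successes in 8 trials (from the sequence). The binomial likelihood contributes p^2(1−p)^6, so the posterior is Beta(5+2, 8+6) = Beta(7, 14).
For Beta(a, b) with a, b > 1 the mode is (a−1)/(a+b−2) = 6/19 ≈ 0.3158.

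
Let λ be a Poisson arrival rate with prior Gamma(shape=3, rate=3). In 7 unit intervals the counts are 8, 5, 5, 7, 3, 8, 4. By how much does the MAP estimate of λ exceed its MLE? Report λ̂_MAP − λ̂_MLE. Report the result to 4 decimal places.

Σxᵢ = 40. Posterior is Gamma(43, 10); MAP = (43−1)/10 = 42/10 ≈ 4.20000.
MLE = x̄ = 40/7 ≈ 5.71429.
Difference = 42/10 − 40/7 = -53/35 ≈ -1.5143.

MAP − MLE = -1.5143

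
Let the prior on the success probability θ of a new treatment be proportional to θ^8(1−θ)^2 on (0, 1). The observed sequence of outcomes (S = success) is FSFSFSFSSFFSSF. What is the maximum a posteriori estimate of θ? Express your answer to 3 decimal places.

The prior density ∝ θ^8(1−θ)^2 is the kernel of Beta(9, 3).
Data: 7 successes in 14 trials (from the sequence). The binomial likelihood contributes θ^7(1−θ)^7, so the posterior is Beta(9+7, 3+7) = Beta(16, 10).
For Beta(a, b) with a, b > 1 the mode is (a−1)/(a+b−2) = 15/24 ≈ 0.625.

θ̂_MAP = 0.625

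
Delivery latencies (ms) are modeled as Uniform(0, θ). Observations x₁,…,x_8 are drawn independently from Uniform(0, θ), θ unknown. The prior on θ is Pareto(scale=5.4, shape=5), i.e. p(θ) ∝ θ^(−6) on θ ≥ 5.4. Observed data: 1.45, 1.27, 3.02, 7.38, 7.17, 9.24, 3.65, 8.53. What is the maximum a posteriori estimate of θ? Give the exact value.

The Uniform(0, θ) likelihood is θ^(−n) for θ ≥ max(xᵢ), zero otherwise. Here max(xᵢ) = 9.24.
Posterior ∝ θ^(−6) · θ^(−8) = θ^(−14) on θ ≥ max(5.4, 9.24) = 9.24.
This density is strictly decreasing in θ, so the posterior mode lies at the lower boundary of the support.

θ̂_MAP = 9.24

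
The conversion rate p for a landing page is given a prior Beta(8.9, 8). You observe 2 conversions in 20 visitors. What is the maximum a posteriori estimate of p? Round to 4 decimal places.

Prior: Beta(8.9, 8).
Data: 2 successes in 20 trials. The binomial likelihood contributes p^2(1−p)^18, so the posterior is Beta(8.9+2, 8+18) = Beta(10.9, 26).
For Beta(a, b) with a, b > 1 the mode is (a−1)/(a+b−2) = 9.9/34.9 ≈ 0.2837.

p̂_MAP = 0.2837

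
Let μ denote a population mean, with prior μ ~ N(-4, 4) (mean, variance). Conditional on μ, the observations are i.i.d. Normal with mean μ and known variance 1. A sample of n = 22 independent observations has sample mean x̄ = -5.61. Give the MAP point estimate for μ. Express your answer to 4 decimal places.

n = 22, x̄ = -5.61.
For a Normal prior and Normal likelihood with known variance, the posterior is Normal; its mode equals its mean, the precision-weighted average.
Prior precision 1/σ₀² = 1/4 = 0.25; data precision n/σ² = 22/1 = 22.
μ̂ = (0.25·(-4) + 22·(-5.61)) / (0.25 + 22) = (-124.42)/22.25 = -12442/2225 ≈ -5.5919.

μ̂_MAP = -5.5919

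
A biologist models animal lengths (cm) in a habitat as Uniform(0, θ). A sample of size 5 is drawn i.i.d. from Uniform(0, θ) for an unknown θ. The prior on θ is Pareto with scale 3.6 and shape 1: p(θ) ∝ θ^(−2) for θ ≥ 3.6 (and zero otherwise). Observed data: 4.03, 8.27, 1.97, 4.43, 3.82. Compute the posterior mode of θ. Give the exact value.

The Uniform(0, θ) likelihood is θ^(−n) for θ ≥ max(xᵢ), zero otherwise. Here max(xᵢ) = 8.27.
Posterior ∝ θ^(−2) · θ^(−5) = θ^(−7) on θ ≥ max(3.6, 8.27) = 8.27.
This density is strictly decreasing in θ, so the posterior mode lies at the lower boundary of the support.

θ̂_MAP = 8.27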